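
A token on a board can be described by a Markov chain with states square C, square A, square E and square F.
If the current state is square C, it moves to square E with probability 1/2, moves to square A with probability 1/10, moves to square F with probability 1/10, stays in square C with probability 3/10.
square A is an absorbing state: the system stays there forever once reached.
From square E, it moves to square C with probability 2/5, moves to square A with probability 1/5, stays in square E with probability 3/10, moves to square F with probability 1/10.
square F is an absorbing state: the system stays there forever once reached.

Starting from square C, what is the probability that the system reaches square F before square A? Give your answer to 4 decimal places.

Let h(s) be the probability of absorption at square F starting from transient state s. Then h(square F) = 1 and h(square A) = 0. By first-step analysis:
h(square C) = 0.3·h(square C) + 0.1·0 + 0.5·h(square E) + 0.1·1
h(square E) = 0.4·h(square C) + 0.2·0 + 0.3·h(square E) + 0.1·1
Solving: h(square C) = 0.4138, h(square E) = 0.3793.
Starting from square C, the probability is 0.4138.

0.4138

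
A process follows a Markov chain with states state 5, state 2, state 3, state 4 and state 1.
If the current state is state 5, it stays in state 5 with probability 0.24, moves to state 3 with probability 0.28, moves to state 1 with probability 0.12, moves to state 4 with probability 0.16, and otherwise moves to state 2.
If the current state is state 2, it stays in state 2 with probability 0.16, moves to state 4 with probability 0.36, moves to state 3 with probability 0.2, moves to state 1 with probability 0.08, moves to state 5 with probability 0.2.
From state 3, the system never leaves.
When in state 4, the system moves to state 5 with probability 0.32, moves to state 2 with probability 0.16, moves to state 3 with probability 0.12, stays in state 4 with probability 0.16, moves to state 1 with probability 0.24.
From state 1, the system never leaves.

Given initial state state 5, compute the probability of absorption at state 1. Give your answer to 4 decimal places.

0.3683

Let h(s) be the probability of absorption at state 1 starting from transient state s. Then h(state 1) = 1 and h(state 3) = 0. By first-step analysis:
h(state 5) = 0.24·h(state 5) + 0.2·h(state 2) + 0.28·0 + 0.16·h(state 4) + 0.12·1
h(state 2) = 0.2·h(state 5) + 0.16·h(state 2) + 0.2·0 + 0.36·h(state 4) + 0.08·1
h(state 4) = 0.32·h(state 5) + 0.16·h(state 2) + 0.12·0 + 0.16·h(state 4) + 0.24·1
Solving: h(state 5) = 0.3683, h(state 2) = 0.3980, h(state 4) = 0.5018.
Starting from state 5, the probability is 0.3683.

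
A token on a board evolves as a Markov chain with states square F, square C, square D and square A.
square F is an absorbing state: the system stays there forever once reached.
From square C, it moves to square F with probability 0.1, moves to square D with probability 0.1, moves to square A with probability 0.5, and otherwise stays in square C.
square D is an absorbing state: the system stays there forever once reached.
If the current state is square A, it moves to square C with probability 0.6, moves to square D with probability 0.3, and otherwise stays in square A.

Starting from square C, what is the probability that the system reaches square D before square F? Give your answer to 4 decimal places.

0.7273

Let h(s) be the probability of absorption at square D starting from transient state s. Then h(square D) = 1 and h(square F) = 0. By first-step analysis:
h(square C) = 0.1·0 + 0.3·h(square C) + 0.1·1 + 0.5·h(square A)
h(square A) = 0.6·h(square C) + 0.3·1 + 0.1·h(square A)
Solving: h(square C) = 0.7273, h(square A) = 0.8182.
Starting from square C, the probability is 0.7273.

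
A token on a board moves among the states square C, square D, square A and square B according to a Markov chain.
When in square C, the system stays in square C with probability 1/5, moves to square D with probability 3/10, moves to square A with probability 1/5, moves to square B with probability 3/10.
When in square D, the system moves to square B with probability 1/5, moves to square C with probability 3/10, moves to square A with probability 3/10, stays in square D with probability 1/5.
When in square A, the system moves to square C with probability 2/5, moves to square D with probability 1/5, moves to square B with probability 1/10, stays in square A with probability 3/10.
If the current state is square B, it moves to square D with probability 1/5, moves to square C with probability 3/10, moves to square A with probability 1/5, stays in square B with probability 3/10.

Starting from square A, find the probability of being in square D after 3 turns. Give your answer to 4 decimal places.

0.2290

Propagate the distribution vector 3 turns from square A.
After 0 turns: (0.0000, 0.0000, 1.0000, 0.0000)
After 1 turn: (0.4000, 0.2000, 0.3000, 0.1000)
After 2 turns: (0.2900, 0.2400, 0.2500, 0.2200)
After 3 turns: (0.2960, 0.2290, 0.2490, 0.2260)
P(in square D after 3 turns) = 0.2290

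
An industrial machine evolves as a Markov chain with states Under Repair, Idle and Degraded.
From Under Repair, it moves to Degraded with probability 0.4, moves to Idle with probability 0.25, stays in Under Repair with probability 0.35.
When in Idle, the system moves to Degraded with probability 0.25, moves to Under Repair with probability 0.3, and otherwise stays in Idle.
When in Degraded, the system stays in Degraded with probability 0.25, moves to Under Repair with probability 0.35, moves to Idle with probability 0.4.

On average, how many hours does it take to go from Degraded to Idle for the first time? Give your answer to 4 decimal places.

Let t(s) be the expected number of hours to first reach Idle from state s, with t(Idle) = 0. Conditioning on the first hour:
t(Under Repair) = 1 + 0.35·t(Under Repair) + 0.4·t(Degraded)
t(Degraded) = 1 + 0.35·t(Under Repair) + 0.25·t(Degraded)
Solving: t(Under Repair) = 3.3094, t(Degraded) = 2.8777.
Expected hours from Degraded to Idle: 2.8777.

2.8777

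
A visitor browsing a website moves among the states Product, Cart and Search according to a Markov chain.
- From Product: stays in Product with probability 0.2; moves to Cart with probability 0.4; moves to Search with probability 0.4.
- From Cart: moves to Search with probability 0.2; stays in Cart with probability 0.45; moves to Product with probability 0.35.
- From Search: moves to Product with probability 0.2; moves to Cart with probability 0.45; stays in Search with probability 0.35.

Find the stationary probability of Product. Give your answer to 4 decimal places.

Let the stationary distribution be π with π = πP and π_1 + π_2 + π_3 = 1.
π_1 = 0.2·π_1 + 0.35·π_2 + 0.2·π_3
π_2 = 0.4·π_1 + 0.45·π_2 + 0.45·π_3
Solving with the normalization constraint gives π = (0.2655, 0.4367, 0.2978).
So the stationary probability of Product is 0.2655.

0.2655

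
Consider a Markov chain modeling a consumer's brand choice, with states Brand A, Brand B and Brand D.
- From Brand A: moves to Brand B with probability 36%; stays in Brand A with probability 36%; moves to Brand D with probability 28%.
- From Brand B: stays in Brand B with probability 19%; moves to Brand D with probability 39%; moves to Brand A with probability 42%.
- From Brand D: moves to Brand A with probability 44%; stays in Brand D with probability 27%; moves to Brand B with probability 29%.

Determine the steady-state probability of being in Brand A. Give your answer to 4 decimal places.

Let the stationary distribution be π with π = πP and π_1 + π_2 + π_3 = 1.
π_1 = 0.36·π_1 + 0.42·π_2 + 0.44·π_3
π_2 = 0.36·π_1 + 0.19·π_2 + 0.29·π_3
Solving with the normalization constraint gives π = (0.4021, 0.2892, 0.3087).
So the stationary probability of Brand A is 0.4021.

0.4021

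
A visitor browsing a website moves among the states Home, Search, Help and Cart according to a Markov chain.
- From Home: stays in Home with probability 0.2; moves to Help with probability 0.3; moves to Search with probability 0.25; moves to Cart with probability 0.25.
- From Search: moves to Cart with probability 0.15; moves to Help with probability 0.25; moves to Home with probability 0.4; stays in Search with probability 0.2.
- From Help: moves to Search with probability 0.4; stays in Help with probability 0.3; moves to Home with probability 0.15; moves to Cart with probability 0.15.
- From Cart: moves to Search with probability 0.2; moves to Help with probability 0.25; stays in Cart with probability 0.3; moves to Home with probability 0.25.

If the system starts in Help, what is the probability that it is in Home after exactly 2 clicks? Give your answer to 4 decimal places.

0.2725

Propagate the distribution vector 2 clicks from Help.
After 0 clicks: (0.0000, 0.0000, 1.0000, 0.0000)
After 1 click: (0.1500, 0.4000, 0.3000, 0.1500)
After 2 clicks: (0.2725, 0.2675, 0.2725, 0.1875)
P(in Home after 2 clicks) = 0.2725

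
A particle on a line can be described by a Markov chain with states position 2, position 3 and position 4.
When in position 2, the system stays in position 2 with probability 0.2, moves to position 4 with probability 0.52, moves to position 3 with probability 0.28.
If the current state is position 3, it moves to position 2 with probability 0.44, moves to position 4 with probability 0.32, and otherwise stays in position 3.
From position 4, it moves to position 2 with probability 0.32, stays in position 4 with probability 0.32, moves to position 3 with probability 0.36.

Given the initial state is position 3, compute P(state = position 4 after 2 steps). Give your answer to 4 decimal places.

0.4080

Sum over the intermediate state after 1 step:
P = P(position 3→position 2)·P(position 2→position 4) + P(position 3→position 3)·P(position 3→position 4) + P(position 3→position 4)·P(position 4→position 4)
  = 0.44×0.52 + 0.24×0.32 + 0.32×0.32
  = 0.2288 + 0.0768 + 0.1024 = 0.4080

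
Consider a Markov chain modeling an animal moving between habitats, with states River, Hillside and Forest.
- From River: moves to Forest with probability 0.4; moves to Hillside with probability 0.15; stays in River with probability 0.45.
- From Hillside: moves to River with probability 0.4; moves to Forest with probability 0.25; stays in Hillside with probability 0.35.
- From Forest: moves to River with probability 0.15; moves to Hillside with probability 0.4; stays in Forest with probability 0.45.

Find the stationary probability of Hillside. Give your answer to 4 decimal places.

0.3041

Let the stationary distribution be π with π = πP and π_1 + π_2 + π_3 = 1.
π_1 = 0.45·π_1 + 0.4·π_2 + 0.15·π_3
π_2 = 0.15·π_1 + 0.35·π_2 + 0.4·π_3
Solving with the normalization constraint gives π = (0.3229, 0.3041, 0.3730).
So the stationary probability of Hillside is 0.3041.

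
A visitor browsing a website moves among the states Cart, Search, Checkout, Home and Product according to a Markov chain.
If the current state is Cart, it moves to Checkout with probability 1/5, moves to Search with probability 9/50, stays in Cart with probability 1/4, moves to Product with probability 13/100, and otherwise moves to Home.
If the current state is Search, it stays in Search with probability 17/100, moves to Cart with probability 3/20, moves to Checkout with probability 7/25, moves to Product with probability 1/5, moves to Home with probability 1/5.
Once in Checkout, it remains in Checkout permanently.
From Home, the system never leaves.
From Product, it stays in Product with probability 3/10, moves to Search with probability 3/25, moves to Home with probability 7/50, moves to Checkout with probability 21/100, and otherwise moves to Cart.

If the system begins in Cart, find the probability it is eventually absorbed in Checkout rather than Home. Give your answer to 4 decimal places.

Let h(s) be the probability of absorption at Checkout starting from transient state s. Then h(Checkout) = 1 and h(Home) = 0. By first-step analysis:
h(Cart) = 0.25·h(Cart) + 0.18·h(Search) + 0.2·1 + 0.24·0 + 0.13·h(Product)
h(Search) = 0.15·h(Cart) + 0.17·h(Search) + 0.28·1 + 0.2·0 + 0.2·h(Product)
h(Product) = 0.23·h(Cart) + 0.12·h(Search) + 0.21·1 + 0.14·0 + 0.3·h(Product)
Solving: h(Cart) = 0.4988, h(Search) = 0.5625, h(Product) = 0.5603.
Starting from Cart, the probability is 0.4988.

0.4988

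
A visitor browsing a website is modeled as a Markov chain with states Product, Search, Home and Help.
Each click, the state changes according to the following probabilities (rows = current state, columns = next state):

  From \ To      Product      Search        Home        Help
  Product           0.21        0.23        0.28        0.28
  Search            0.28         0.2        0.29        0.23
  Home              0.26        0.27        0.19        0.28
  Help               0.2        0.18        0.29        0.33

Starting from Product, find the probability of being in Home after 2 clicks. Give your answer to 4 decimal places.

0.2599

Propagate the distribution vector 2 clicks from Product.
After 0 clicks: (1.0000, 0.0000, 0.0000, 0.0000)
After 1 click: (0.2100, 0.2300, 0.2800, 0.2800)
After 2 clicks: (0.2373, 0.2203, 0.2599, 0.2825)
P(in Home after 2 clicks) = 0.2599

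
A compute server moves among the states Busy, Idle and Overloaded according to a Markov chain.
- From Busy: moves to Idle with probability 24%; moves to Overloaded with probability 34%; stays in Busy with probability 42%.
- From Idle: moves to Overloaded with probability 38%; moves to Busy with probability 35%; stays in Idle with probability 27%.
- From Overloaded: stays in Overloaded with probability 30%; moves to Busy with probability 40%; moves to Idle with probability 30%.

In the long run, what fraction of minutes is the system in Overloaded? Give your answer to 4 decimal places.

Let the stationary distribution be π with π = πP and π_1 + π_2 + π_3 = 1.
π_1 = 0.42·π_1 + 0.35·π_2 + 0.4·π_3
π_2 = 0.24·π_1 + 0.27·π_2 + 0.3·π_3
Solving with the normalization constraint gives π = (0.3945, 0.2683, 0.3372).
So the stationary probability of Overloaded is 0.3372.

0.3372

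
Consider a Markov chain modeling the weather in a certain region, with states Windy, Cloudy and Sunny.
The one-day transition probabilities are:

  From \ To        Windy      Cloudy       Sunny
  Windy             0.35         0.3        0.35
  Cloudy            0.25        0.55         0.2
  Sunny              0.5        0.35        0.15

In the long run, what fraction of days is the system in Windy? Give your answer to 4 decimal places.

0.3444

Let the stationary distribution be π with π = πP and π_1 + π_2 + π_3 = 1.
π_1 = 0.35·π_1 + 0.25·π_2 + 0.5·π_3
π_2 = 0.3·π_1 + 0.55·π_2 + 0.35·π_3
Solving with the normalization constraint gives π = (0.3444, 0.4160, 0.2397).
So the stationary probability of Windy is 0.3444.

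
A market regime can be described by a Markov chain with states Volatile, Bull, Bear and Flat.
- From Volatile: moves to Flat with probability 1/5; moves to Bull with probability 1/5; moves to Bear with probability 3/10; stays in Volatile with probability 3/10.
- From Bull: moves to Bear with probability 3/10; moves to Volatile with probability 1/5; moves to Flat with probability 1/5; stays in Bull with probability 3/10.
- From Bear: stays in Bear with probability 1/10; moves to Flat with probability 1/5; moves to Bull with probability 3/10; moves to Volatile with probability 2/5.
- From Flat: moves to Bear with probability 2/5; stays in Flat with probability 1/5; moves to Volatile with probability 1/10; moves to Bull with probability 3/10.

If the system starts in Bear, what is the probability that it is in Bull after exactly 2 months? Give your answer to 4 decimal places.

Propagate the distribution vector 2 months from Bear.
After 0 months: (0.0000, 0.0000, 1.0000, 0.0000)
After 1 month: (0.4000, 0.3000, 0.1000, 0.2000)
After 2 months: (0.2400, 0.2600, 0.3000, 0.2000)
P(in Bull after 2 months) = 0.2600

0.2600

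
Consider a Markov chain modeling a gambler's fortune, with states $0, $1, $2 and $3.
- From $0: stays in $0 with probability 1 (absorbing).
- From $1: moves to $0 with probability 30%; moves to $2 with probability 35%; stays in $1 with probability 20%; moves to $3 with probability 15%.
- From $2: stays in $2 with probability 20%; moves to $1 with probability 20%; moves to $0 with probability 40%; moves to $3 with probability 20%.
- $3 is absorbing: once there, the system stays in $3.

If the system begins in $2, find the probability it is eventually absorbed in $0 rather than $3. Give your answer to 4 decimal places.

Let h(s) be the probability of absorption at $0 starting from transient state s. Then h($0) = 1 and h($3) = 0. By first-step analysis:
h($1) = 0.3·1 + 0.2·h($1) + 0.35·h($2) + 0.15·0
h($2) = 0.4·1 + 0.2·h($1) + 0.2·h($2) + 0.2·0
Solving: h($1) = 0.6667, h($2) = 0.6667.
Starting from $2, the probability is 0.6667.

0.6667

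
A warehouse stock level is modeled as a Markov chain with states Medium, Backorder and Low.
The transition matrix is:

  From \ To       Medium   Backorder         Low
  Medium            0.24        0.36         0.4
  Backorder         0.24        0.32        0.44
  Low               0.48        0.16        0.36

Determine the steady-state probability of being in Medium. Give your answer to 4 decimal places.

0.3348

Let the stationary distribution be π with π = πP and π_1 + π_2 + π_3 = 1.
π_1 = 0.24·π_1 + 0.24·π_2 + 0.48·π_3
π_2 = 0.36·π_1 + 0.32·π_2 + 0.16·π_3
Solving with the normalization constraint gives π = (0.3348, 0.2702, 0.3950).
So the stationary probability of Medium is 0.3348.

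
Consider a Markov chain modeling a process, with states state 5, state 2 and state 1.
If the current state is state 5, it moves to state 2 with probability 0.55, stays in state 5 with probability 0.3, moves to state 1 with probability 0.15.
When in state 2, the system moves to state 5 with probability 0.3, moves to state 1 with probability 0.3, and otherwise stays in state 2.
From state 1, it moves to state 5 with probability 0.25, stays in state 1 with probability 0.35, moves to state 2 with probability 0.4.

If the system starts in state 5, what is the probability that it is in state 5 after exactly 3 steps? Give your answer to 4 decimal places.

0.2869

Propagate the distribution vector 3 steps from state 5.
After 0 steps: (1.0000, 0.0000, 0.0000)
After 1 step: (0.3000, 0.5500, 0.1500)
After 2 steps: (0.2925, 0.4450, 0.2625)
After 3 steps: (0.2869, 0.4439, 0.2693)
P(in state 5 after 3 steps) = 0.2869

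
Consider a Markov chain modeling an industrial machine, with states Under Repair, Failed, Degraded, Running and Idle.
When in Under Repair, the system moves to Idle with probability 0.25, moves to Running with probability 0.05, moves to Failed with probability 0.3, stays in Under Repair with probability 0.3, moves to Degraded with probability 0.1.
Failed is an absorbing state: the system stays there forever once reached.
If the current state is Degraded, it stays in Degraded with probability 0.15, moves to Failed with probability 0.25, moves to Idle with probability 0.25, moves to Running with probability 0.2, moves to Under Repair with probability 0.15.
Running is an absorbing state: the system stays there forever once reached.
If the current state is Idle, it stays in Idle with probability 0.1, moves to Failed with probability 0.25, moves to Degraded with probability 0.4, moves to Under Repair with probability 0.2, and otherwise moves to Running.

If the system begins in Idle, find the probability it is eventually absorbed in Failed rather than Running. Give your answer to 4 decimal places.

0.7420

Let h(s) be the probability of absorption at Failed starting from transient state s. Then h(Failed) = 1 and h(Running) = 0. By first-step analysis:
h(Under Repair) = 0.3·h(Under Repair) + 0.3·1 + 0.1·h(Degraded) + 0.05·0 + 0.25·h(Idle)
h(Degraded) = 0.15·h(Under Repair) + 0.25·1 + 0.15·h(Degraded) + 0.2·0 + 0.25·h(Idle)
h(Idle) = 0.2·h(Under Repair) + 0.25·1 + 0.4·h(Degraded) + 0.05·0 + 0.1·h(Idle)
Solving: h(Under Repair) = 0.7866, h(Degraded) = 0.6512, h(Idle) = 0.7420.
Starting from Idle, the probability is 0.7420.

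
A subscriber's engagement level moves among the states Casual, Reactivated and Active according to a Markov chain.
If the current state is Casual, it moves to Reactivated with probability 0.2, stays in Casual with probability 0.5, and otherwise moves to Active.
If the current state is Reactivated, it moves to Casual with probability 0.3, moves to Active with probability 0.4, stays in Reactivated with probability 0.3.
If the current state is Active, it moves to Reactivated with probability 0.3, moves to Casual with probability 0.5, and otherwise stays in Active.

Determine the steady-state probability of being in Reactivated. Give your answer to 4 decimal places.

Let the stationary distribution be π with π = πP and π_1 + π_2 + π_3 = 1.
π_1 = 0.5·π_1 + 0.3·π_2 + 0.5·π_3
π_2 = 0.2·π_1 + 0.3·π_2 + 0.3·π_3
Solving with the normalization constraint gives π = (0.4490, 0.2551, 0.2959).
So the stationary probability of Reactivated is 0.2551.

0.2551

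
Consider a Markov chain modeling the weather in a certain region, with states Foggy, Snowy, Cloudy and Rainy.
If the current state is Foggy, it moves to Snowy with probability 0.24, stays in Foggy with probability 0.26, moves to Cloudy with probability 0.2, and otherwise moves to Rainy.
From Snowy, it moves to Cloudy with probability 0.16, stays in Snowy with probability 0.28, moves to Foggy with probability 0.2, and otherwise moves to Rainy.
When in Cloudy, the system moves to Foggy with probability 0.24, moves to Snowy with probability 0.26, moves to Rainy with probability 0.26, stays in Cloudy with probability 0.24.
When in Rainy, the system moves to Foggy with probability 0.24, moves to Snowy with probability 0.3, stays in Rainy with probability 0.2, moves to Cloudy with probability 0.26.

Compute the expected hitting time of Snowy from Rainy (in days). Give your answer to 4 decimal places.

3.6273

Let t(s) be the expected number of days to first reach Snowy from state s, with t(Snowy) = 0. Conditioning on the first day:
t(Foggy) = 1 + 0.26·t(Foggy) + 0.2·t(Cloudy) + 0.3·t(Rainy)
t(Cloudy) = 1 + 0.24·t(Foggy) + 0.24·t(Cloudy) + 0.26·t(Rainy)
t(Rainy) = 1 + 0.24·t(Foggy) + 0.26·t(Cloudy) + 0.2·t(Rainy)
Solving: t(Foggy) = 3.8407, t(Cloudy) = 3.7696, t(Rainy) = 3.6273.
Expected days from Rainy to Snowy: 3.6273.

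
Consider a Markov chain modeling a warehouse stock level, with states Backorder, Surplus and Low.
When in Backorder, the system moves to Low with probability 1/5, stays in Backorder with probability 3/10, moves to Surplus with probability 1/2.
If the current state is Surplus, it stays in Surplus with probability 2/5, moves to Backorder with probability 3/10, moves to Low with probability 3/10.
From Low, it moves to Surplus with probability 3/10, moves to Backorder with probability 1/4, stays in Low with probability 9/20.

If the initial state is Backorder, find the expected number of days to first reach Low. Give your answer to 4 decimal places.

Let t(s) be the expected number of days to first reach Low from state s, with t(Low) = 0. Conditioning on the first day:
t(Backorder) = 1 + 0.3·t(Backorder) + 0.5·t(Surplus)
t(Surplus) = 1 + 0.3·t(Backorder) + 0.4·t(Surplus)
Solving: t(Backorder) = 4.0741, t(Surplus) = 3.7037.
Expected days from Backorder to Low: 4.0741.

4.0741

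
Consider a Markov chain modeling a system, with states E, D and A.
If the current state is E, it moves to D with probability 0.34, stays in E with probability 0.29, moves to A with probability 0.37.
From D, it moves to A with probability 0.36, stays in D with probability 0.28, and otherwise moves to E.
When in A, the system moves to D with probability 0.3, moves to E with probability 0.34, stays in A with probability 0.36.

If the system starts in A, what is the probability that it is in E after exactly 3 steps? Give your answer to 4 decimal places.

0.3297

Propagate the distribution vector 3 steps from A.
After 0 steps: (0.0000, 0.0000, 1.0000)
After 1 step: (0.3400, 0.3000, 0.3600)
After 2 steps: (0.3290, 0.3076, 0.3634)
After 3 steps: (0.3297, 0.3070, 0.3633)
P(in E after 3 steps) = 0.3297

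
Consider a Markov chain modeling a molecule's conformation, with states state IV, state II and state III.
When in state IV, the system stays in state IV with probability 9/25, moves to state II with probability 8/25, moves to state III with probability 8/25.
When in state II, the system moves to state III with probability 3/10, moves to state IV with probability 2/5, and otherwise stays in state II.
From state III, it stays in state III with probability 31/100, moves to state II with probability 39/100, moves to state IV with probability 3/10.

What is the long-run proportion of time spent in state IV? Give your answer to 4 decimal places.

Let the stationary distribution be π with π = πP and π_1 + π_2 + π_3 = 1.
π_1 = 0.36·π_1 + 0.4·π_2 + 0.3·π_3
π_2 = 0.32·π_1 + 0.3·π_2 + 0.39·π_3
Solving with the normalization constraint gives π = (0.3548, 0.3350, 0.3102).
So the stationary probability of state IV is 0.3548.

0.3548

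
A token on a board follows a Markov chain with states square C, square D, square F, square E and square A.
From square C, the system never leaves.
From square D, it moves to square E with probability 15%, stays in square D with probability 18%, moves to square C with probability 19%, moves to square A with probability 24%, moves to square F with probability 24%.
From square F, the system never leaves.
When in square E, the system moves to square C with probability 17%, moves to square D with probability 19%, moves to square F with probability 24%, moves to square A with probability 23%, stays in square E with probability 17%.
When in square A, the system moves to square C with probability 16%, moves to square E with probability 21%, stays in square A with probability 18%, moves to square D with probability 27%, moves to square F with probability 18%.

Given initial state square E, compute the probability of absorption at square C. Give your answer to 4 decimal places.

Let h(s) be the probability of absorption at square C starting from transient state s. Then h(square C) = 1 and h(square F) = 0. By first-step analysis:
h(square D) = 0.19·1 + 0.18·h(square D) + 0.24·0 + 0.15·h(square E) + 0.24·h(square A)
h(square E) = 0.17·1 + 0.19·h(square D) + 0.24·0 + 0.17·h(square E) + 0.23·h(square A)
h(square A) = 0.16·1 + 0.27·h(square D) + 0.18·0 + 0.21·h(square E) + 0.18·h(square A)
Solving: h(square D) = 0.4427, h(square E) = 0.4312, h(square A) = 0.4513.
Starting from square E, the probability is 0.4312.

0.4312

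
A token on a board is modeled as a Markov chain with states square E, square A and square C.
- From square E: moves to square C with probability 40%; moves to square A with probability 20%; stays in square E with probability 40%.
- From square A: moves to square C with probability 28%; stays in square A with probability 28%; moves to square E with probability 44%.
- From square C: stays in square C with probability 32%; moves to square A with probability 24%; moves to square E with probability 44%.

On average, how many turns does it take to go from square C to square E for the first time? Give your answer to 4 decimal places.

2.2727

Let t(s) be the expected number of turns to first reach square E from state s, with t(square E) = 0. Conditioning on the first turn:
t(square A) = 1 + 0.28·t(square A) + 0.28·t(square C)
t(square C) = 1 + 0.24·t(square A) + 0.32·t(square C)
Solving: t(square A) = 2.2727, t(square C) = 2.2727.
Expected turns from square C to square E: 2.2727.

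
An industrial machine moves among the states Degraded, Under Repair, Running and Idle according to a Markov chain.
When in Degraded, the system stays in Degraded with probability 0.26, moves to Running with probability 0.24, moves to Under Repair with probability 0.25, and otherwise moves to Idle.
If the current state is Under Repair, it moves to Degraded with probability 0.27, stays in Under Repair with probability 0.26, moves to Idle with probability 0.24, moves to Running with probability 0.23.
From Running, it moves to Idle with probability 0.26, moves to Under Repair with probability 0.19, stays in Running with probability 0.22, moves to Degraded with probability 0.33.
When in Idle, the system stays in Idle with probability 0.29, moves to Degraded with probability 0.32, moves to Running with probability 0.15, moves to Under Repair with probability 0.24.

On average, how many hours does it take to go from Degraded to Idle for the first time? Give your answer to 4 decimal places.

4.0009

Let t(s) be the expected number of hours to first reach Idle from state s, with t(Idle) = 0. Conditioning on the first hour:
t(Degraded) = 1 + 0.26·t(Degraded) + 0.25·t(Under Repair) + 0.24·t(Running)
t(Under Repair) = 1 + 0.27·t(Degraded) + 0.26·t(Under Repair) + 0.23·t(Running)
t(Running) = 1 + 0.33·t(Degraded) + 0.19·t(Under Repair) + 0.22·t(Running)
Solving: t(Degraded) = 4.0009, t(Under Repair) = 4.0417, t(Running) = 3.9592.
Expected hours from Degraded to Idle: 4.0009.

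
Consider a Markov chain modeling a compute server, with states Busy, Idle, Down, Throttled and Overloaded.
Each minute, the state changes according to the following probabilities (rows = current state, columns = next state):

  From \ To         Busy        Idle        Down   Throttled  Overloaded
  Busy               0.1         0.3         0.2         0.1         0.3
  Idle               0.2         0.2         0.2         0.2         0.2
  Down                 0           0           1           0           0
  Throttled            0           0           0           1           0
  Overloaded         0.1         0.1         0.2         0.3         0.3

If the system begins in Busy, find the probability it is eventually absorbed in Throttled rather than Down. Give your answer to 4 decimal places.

Let h(s) be the probability of absorption at Throttled starting from transient state s. Then h(Throttled) = 1 and h(Down) = 0. By first-step analysis:
h(Busy) = 0.1·h(Busy) + 0.3·h(Idle) + 0.2·0 + 0.1·1 + 0.3·h(Overloaded)
h(Idle) = 0.2·h(Busy) + 0.2·h(Idle) + 0.2·0 + 0.2·1 + 0.2·h(Overloaded)
h(Overloaded) = 0.1·h(Busy) + 0.1·h(Idle) + 0.2·0 + 0.3·1 + 0.3·h(Overloaded)
Solving: h(Busy) = 0.4706, h(Idle) = 0.5098, h(Overloaded) = 0.5686.
Starting from Busy, the probability is 0.4706.

0.4706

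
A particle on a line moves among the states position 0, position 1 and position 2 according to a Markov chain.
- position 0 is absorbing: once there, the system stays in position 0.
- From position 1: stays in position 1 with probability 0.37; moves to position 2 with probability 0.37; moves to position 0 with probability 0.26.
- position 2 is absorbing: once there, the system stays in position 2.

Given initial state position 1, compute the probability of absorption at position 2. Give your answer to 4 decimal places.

0.5873

Let h(s) be the probability of absorption at position 2 starting from transient state s. Then h(position 2) = 1 and h(position 0) = 0. By first-step analysis:
h(position 1) = 0.26·0 + 0.37·h(position 1) + 0.37·1
Solving: h(position 1) = 0.5873.
Starting from position 1, the probability is 0.5873.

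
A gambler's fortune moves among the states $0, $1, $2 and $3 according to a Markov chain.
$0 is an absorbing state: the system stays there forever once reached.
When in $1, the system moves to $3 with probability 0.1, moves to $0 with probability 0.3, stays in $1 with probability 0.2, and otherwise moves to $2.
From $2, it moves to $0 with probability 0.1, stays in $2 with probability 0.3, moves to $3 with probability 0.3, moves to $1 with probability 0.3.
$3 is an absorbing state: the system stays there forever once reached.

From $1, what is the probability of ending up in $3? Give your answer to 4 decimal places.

Let h(s) be the probability of absorption at $3 starting from transient state s. Then h($3) = 1 and h($0) = 0. By first-step analysis:
h($1) = 0.3·0 + 0.2·h($1) + 0.4·h($2) + 0.1·1
h($2) = 0.1·0 + 0.3·h($1) + 0.3·h($2) + 0.3·1
Solving: h($1) = 0.4318, h($2) = 0.6136.
Starting from $1, the probability is 0.4318.

0.4318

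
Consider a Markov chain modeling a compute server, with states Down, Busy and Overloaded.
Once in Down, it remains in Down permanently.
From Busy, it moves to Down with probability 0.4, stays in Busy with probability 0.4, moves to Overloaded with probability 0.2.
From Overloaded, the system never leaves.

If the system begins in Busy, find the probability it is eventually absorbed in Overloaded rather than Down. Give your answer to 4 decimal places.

0.3333

Let h(s) be the probability of absorption at Overloaded starting from transient state s. Then h(Overloaded) = 1 and h(Down) = 0. By first-step analysis:
h(Busy) = 0.4·0 + 0.4·h(Busy) + 0.2·1
Solving: h(Busy) = 0.3333.
Starting from Busy, the probability is 0.3333.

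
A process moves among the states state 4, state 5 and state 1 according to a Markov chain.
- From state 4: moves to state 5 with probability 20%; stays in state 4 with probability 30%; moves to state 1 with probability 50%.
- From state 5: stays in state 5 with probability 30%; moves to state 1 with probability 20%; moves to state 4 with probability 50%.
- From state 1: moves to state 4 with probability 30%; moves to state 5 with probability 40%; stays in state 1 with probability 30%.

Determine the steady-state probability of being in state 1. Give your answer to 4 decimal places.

0.3421

Let the stationary distribution be π with π = πP and π_1 + π_2 + π_3 = 1.
π_1 = 0.3·π_1 + 0.5·π_2 + 0.3·π_3
π_2 = 0.2·π_1 + 0.3·π_2 + 0.4·π_3
Solving with the normalization constraint gives π = (0.3596, 0.2982, 0.3421).
So the stationary probability of state 1 is 0.3421.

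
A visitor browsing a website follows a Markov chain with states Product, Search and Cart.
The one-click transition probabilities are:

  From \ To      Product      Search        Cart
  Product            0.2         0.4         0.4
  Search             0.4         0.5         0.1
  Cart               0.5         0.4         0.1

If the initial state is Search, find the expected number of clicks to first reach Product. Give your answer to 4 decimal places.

Let t(s) be the expected number of clicks to first reach Product from state s, with t(Product) = 0. Conditioning on the first click:
t(Search) = 1 + 0.5·t(Search) + 0.1·t(Cart)
t(Cart) = 1 + 0.4·t(Search) + 0.1·t(Cart)
Solving: t(Search) = 2.4390, t(Cart) = 2.1951.
Expected clicks from Search to Product: 2.4390.

2.4390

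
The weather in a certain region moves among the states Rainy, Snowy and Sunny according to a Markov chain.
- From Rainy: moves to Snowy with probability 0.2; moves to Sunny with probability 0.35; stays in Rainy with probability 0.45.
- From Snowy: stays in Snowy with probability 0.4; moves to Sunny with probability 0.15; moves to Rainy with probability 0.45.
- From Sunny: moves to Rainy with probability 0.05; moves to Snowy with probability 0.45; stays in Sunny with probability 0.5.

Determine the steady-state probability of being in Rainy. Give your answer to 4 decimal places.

0.3185

Let the stationary distribution be π with π = πP and π_1 + π_2 + π_3 = 1.
π_1 = 0.45·π_1 + 0.45·π_2 + 0.05·π_3
π_2 = 0.2·π_1 + 0.4·π_2 + 0.45·π_3
Solving with the normalization constraint gives π = (0.3185, 0.3527, 0.3288).
So the stationary probability of Rainy is 0.3185.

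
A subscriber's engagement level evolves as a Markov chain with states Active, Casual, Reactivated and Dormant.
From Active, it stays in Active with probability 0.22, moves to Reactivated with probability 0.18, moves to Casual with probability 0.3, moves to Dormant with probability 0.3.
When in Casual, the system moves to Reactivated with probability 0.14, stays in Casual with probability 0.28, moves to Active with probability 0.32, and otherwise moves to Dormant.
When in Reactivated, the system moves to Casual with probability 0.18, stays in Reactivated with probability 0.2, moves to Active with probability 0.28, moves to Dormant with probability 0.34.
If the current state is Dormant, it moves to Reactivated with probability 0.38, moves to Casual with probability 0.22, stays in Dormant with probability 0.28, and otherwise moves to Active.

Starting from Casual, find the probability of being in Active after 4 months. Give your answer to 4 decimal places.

Propagate the distribution vector 4 months from Casual.
After 0 months: (0.0000, 1.0000, 0.0000, 0.0000)
After 1 month: (0.3200, 0.2800, 0.1400, 0.2600)
After 2 months: (0.2304, 0.2568, 0.2236, 0.2892)
After 3 months: (0.2302, 0.2449, 0.2320, 0.2929)
After 4 months: (0.2291, 0.2438, 0.2334, 0.2936)
P(in Active after 4 months) = 0.2291

0.2291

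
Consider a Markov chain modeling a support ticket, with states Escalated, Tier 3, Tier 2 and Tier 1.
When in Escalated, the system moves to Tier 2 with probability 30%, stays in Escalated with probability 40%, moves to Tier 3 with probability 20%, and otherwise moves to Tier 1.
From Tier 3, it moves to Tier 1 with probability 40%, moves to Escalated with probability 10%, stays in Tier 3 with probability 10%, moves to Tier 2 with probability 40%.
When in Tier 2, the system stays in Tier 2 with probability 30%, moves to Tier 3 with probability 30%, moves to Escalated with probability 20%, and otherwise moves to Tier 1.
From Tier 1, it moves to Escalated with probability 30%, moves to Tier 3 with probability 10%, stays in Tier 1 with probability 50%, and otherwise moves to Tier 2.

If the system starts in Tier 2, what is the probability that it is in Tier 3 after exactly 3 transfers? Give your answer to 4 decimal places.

Propagate the distribution vector 3 transfers from Tier 2.
After 0 transfers: (0.0000, 0.0000, 1.0000, 0.0000)
After 1 transfer: (0.2000, 0.3000, 0.3000, 0.2000)
After 2 transfers: (0.2300, 0.1800, 0.2900, 0.3000)
After 3 transfers: (0.2580, 0.1810, 0.2580, 0.3030)
P(in Tier 3 after 3 transfers) = 0.1810

0.1810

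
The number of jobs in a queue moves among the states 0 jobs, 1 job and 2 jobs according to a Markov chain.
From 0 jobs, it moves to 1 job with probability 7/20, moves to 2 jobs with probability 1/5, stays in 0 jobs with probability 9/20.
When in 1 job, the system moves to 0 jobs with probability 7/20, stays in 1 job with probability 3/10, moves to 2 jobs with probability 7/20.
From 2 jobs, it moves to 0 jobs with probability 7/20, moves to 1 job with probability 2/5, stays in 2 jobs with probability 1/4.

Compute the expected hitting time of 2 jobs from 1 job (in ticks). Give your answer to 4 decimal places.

Let t(s) be the expected number of ticks to first reach 2 jobs from state s, with t(2 jobs) = 0. Conditioning on the first tick:
t(0 jobs) = 1 + 0.45·t(0 jobs) + 0.35·t(1 job)
t(1 job) = 1 + 0.35·t(0 jobs) + 0.3·t(1 job)
Solving: t(0 jobs) = 4.0000, t(1 job) = 3.4286.
Expected ticks from 1 job to 2 jobs: 3.4286.

3.4286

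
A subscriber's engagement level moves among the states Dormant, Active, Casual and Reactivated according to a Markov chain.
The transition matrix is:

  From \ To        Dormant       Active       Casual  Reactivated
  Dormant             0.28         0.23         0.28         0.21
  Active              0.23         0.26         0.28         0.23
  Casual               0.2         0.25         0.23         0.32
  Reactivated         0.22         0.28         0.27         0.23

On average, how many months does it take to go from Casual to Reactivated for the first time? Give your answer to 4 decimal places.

3.6646

Let t(s) be the expected number of months to first reach Reactivated from state s, with t(Reactivated) = 0. Conditioning on the first month:
t(Dormant) = 1 + 0.28·t(Dormant) + 0.23·t(Active) + 0.28·t(Casual)
t(Active) = 1 + 0.23·t(Dormant) + 0.26·t(Active) + 0.28·t(Casual)
t(Casual) = 1 + 0.2·t(Dormant) + 0.25·t(Active) + 0.23·t(Casual)
Solving: t(Dormant) = 4.0952, t(Active) = 4.0108, t(Casual) = 3.6646.
Expected months from Casual to Reactivated: 3.6646.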